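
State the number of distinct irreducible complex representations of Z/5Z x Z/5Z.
25

Justification: The number of irreducible complex representations of a finite group equals its number of conjugacy classes. Z/5Z x Z/5Z is abelian of order 25, so every element is its own conjugacy class: 25 classes, so Z/5Z x Z/5Z (order 25) has exactly 25 irreducible complex representations.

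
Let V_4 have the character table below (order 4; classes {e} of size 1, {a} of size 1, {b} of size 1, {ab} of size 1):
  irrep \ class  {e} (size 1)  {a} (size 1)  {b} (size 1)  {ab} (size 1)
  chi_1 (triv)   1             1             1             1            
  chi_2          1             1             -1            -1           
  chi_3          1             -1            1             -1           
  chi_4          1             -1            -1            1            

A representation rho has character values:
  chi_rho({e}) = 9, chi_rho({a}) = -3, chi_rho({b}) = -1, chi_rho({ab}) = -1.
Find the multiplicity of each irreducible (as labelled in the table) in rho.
Multiplicities: chi_1: 1, chi_2: 2, chi_3: 3, chi_4: 3.

Working: Use <chi_rho, chi> = (1/|G|) sum_C |C| * chi_rho(C) * conj(chi(C)) with |G| = 4 for each irreducible chi in the table:
  <chi_rho, chi_1> = (1/4)[1*(9)*conj(1) + 1*(-3)*conj(1) + 1*(-1)*conj(1) + 1*(-1)*conj(1)]
      = (1/4)[(9) + (-3) + (-1) + (-1)] = 4/4 = 1
  <chi_rho, chi_2> = (1/4)[1*(9)*conj(1) + 1*(-3)*conj(1) + 1*(-1)*conj(-1) + 1*(-1)*conj(-1)]
      = (1/4)[(9) + (-3) + (1) + (1)] = 8/4 = 2
  <chi_rho, chi_3> = (1/4)[1*(9)*conj(1) + 1*(-3)*conj(-1) + 1*(-1)*conj(1) + 1*(-1)*conj(-1)]
      = (1/4)[(9) + (3) + (-1) + (1)] = 12/4 = 3
  <chi_rho, chi_4> = (1/4)[1*(9)*conj(1) + 1*(-3)*conj(-1) + 1*(-1)*conj(-1) + 1*(-1)*conj(1)]
      = (1/4)[(9) + (3) + (1) + (-1)] = 12/4 = 3
Dimension check: dim(rho) = sum (mult * dim) = 1*1 + 2*1 + 3*1 + 3*1 = 9 = chi_rho(e) = 9.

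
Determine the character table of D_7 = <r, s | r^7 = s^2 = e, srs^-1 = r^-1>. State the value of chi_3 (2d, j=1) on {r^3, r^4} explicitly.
Conjugacy classes: {e} of size 1, {r^1, r^6} of size 2, {r^2, r^5} of size 2, {r^3, r^4} of size 2, {s, sr, ..., sr^6} of size 7.
Character table:
  irrep \ class              {e} (size 1)  {r^1, r^6} (size 2)  {r^2, r^5} (size 2)  {r^3, r^4} (size 2)  {s, sr, ..., sr^6} (size 7)
  chi_1 (triv)               1             1                    1                    1                    1                          
  chi_2 (sign: r->1, s->-1)  1             1                    1                    1                    -1                         
  chi_3 (2d, j=1)            2             2*cos(2*pi/7)        -2*cos(3*pi/7)       -2*cos(pi/7)         0                          
  chi_4 (2d, j=2)            2             -2*cos(3*pi/7)       -2*cos(pi/7)         2*cos(2*pi/7)        0                          
  chi_5 (2d, j=3)            2             -2*cos(pi/7)         2*cos(2*pi/7)        -2*cos(3*pi/7)       0                          

Spot check: chi_3 (2d, j=1) on {r^3, r^4} = -2*cos(pi/7).

Justification: D_7 has order 2*7 = 14 with 5 conjugacy classes, hence 5 irreducibles. Sum of squared dims 1 + 1 + 4 + 4 + 4 = 14 = |G|. Linear characters come from the abelianisation; the 2-dimensional irreps have character r^k -> 2*cos(2*pi*j*k/7), reflections -> 0.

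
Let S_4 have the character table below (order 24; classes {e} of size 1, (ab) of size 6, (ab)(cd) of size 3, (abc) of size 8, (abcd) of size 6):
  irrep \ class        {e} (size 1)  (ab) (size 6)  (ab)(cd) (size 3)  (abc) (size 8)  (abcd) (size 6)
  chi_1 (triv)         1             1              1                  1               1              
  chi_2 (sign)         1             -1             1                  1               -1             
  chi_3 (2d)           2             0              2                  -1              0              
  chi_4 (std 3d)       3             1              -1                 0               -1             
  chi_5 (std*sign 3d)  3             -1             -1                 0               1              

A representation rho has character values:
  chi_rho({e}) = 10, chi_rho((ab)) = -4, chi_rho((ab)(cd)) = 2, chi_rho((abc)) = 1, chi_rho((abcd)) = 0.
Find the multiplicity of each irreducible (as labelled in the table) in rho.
Multiplicities: chi_1: 0, chi_2: 2, chi_3: 1, chi_4: 0, chi_5: 2.

Derivation: Use <chi_rho, chi> = (1/|G|) sum_C |C| * chi_rho(C) * conj(chi(C)) with |G| = 24 for each irreducible chi in the table:
  <chi_rho, chi_1> = (1/24)[1*(10)*conj(1) + 6*(-4)*conj(1) + 3*(2)*conj(1) + 8*(1)*conj(1) + 6*(0)*conj(1)]
      = (1/24)[(10) + (-24) + (6) + (8) + (0)] = 0/24 = 0
  <chi_rho, chi_2> = (1/24)[1*(10)*conj(1) + 6*(-4)*conj(-1) + 3*(2)*conj(1) + 8*(1)*conj(1) + 6*(0)*conj(-1)]
      = (1/24)[(10) + (24) + (6) + (8) + (0)] = 48/24 = 2
  <chi_rho, chi_3> = (1/24)[1*(10)*conj(2) + 6*(-4)*conj(0) + 3*(2)*conj(2) + 8*(1)*conj(-1) + 6*(0)*conj(0)]
      = (1/24)[(20) + (0) + (12) + (-8) + (0)] = 24/24 = 1
  <chi_rho, chi_4> = (1/24)[1*(10)*conj(3) + 6*(-4)*conj(1) + 3*(2)*conj(-1) + 8*(1)*conj(0) + 6*(0)*conj(-1)]
      = (1/24)[(30) + (-24) + (-6) + (0) + (0)] = 0/24 = 0
  <chi_rho, chi_5> = (1/24)[1*(10)*conj(3) + 6*(-4)*conj(-1) + 3*(2)*conj(-1) + 8*(1)*conj(0) + 6*(0)*conj(1)]
      = (1/24)[(30) + (24) + (-6) + (0) + (0)] = 48/24 = 2
Dimension check: dim(rho) = sum (mult * dim) = 0*1 + 2*1 + 1*2 + 0*3 + 2*3 = 10 = chi_rho(e) = 10.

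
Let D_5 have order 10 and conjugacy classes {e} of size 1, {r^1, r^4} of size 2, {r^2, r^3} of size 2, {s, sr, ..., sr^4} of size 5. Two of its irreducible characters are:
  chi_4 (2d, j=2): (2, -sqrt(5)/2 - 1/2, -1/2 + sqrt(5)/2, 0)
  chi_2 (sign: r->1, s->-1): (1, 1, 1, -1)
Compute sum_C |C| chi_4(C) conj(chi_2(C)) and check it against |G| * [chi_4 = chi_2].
Sum = 0; so <chi_4, chi_2> = 0 (distinct irreducibles are orthogonal).

Solution. Compute term by term over conjugacy classes (|C| * chi_4(C) * conj(chi_2(C))):
  1*(2)*conj(1) + 2*(-sqrt(5)/2 - 1/2)*conj(1) + 2*(-1/2 + sqrt(5)/2)*conj(1) + 5*(0)*conj(-1)
  = (2) + (-sqrt(5) - 1) + (-1 + sqrt(5)) + (0)
  = 0.
Dividing by |G| = 10 gives 0/10 = 0, matching the row-orthogonality relation <chi_4, chi_2> = [chi_4 = chi_2].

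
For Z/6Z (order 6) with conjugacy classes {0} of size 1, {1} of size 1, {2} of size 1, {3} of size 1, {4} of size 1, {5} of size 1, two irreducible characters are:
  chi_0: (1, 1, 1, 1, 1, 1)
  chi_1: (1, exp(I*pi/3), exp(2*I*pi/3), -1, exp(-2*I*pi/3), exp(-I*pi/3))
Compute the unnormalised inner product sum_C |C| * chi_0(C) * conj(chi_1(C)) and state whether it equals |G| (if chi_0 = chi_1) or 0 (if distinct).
Sum = 0; so <chi_0, chi_1> = 0 (distinct irreducibles are orthogonal).

Justification: Compute term by term over conjugacy classes (|C| * chi_0(C) * conj(chi_1(C))):
  1*(1)*conj(1) + 1*(1)*conj(exp(I*pi/3)) + 1*(1)*conj(exp(2*I*pi/3)) + 1*(1)*conj(-1) + 1*(1)*conj(exp(-2*I*pi/3)) + 1*(1)*conj(exp(-I*pi/3))
  = (1) + (exp(-I*pi/3)) + (exp(-2*I*pi/3)) + (-1) + (exp(2*I*pi/3)) + (exp(I*pi/3))
  = 0.
(Exp terms are combined using exp(i*s)*conj(exp(i*t)) = exp(i*(s-t)), and sums of them are collapsed using the identity that for every m > 1 the m distinct m-th roots of unity sum to 0, e.g. 1 + exp(2*I*pi/3) + exp(-2*I*pi/3) = 0.)
Dividing by |G| = 6 gives 0/6 = 0, matching the row-orthogonality relation <chi_0, chi_1> = [chi_0 = chi_1].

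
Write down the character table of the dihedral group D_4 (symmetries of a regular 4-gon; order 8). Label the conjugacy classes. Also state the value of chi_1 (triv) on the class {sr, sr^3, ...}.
Conjugacy classes: {e} of size 1, {r^2} of size 1, {r^1, r^3} of size 2, {s, sr^2, ...} of size 2, {sr, sr^3, ...} of size 2.
Character table:
  irrep \ class              {e} (size 1)  {r^2} (size 1)  {r^1, r^3} (size 2)  {s, sr^2, ...} (size 2)  {sr, sr^3, ...} (size 2)
  chi_1 (triv)               1             1               1                    1                        1                       
  chi_2 (sign: r->1, s->-1)  1             1               1                    -1                       -1                      
  chi_3 (r->-1, s->1)        1             1               -1                   1                        -1                      
  chi_4 (r->-1, s->-1)       1             1               -1                   -1                       1                       
  chi_5 (2d, j=1)            2             -2              0                    0                        0                       

Spot check: chi_1 (triv) on {sr, sr^3, ...} = 1.

Why: D_4 has order 2*4 = 8 with 5 conjugacy classes, hence 5 irreducibles. Sum of squared dims 1 + 1 + 1 + 1 + 4 = 8 = |G|. Linear characters come from the abelianisation; the 2-dimensional irreps have character r^k -> 2*cos(2*pi*j*k/4), reflections -> 0.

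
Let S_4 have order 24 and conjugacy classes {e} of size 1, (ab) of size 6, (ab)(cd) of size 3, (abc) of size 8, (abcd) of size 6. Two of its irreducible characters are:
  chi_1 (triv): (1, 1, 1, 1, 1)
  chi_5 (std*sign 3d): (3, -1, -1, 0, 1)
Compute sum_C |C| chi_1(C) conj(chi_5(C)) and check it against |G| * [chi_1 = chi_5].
Sum = 0; so <chi_1, chi_5> = 0 (distinct irreducibles are orthogonal).

Solution. Compute term by term over conjugacy classes (|C| * chi_1(C) * conj(chi_5(C))):
  1*(1)*conj(3) + 6*(1)*conj(-1) + 3*(1)*conj(-1) + 8*(1)*conj(0) + 6*(1)*conj(1)
  = (3) + (-6) + (-3) + (0) + (6)
  = 0.
Dividing by |G| = 24 gives 0/24 = 0, matching the row-orthogonality relation <chi_1, chi_5> = [chi_1 = chi_5].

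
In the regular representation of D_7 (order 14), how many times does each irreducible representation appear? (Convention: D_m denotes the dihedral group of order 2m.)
Each irreducible V_i of dimension d_i appears with multiplicity d_i, i.e. rho_reg = (direct sum over all irreducibles V_i) d_i V_i. The irreducible dimensions for D_7 are 1, 1, 2, 2, 2: 2 irreducibles of dimension 1, each with multiplicity 1; 3 irreducibles of dimension 2, each with multiplicity 2. Total dimension 2*1*1 + 3*2*2 = 14 = |G|.

Working: General theorem: in the regular representation of a finite group G, each irreducible appears with multiplicity equal to its dimension. Check: dim(rho_reg) = sum d_i^2 = 1 + 1 + 4 + 4 + 4 = 14 = |G|.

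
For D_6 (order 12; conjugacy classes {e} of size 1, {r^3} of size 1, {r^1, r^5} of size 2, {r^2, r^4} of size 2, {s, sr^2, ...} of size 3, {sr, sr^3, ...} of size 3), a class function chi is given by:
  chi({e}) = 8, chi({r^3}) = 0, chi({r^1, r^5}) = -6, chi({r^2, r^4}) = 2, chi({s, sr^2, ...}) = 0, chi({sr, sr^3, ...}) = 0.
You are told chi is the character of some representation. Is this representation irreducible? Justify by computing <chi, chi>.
Not irreducible (reducible): <chi, chi> = 12 > 1.

Justification: <chi, chi> = (1/|G|) sum_C |C| * |chi(C)|^2 = (1/12)[1*|8|^2 + 1*|0|^2 + 2*|-6|^2 + 2*|2|^2 + 3*|0|^2 + 3*|0|^2]
  = (1/12)[(64) + (0) + (72) + (8) + (0) + (0)] = 144/12 = 12.
A character is irreducible iff <chi, chi> = 1, so this representation is reducible.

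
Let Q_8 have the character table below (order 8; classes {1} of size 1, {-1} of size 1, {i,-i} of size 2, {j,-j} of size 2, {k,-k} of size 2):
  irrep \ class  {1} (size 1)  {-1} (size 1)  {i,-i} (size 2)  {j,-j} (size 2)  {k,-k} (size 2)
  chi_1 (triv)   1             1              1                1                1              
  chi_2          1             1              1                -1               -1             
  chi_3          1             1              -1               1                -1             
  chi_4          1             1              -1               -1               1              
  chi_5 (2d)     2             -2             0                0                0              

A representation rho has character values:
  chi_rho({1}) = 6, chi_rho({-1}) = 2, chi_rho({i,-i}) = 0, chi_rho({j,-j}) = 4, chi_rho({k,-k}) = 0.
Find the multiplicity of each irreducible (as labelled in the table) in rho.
Multiplicities: chi_1: 2, chi_2: 0, chi_3: 2, chi_4: 0, chi_5: 1.

Solution. Use <chi_rho, chi> = (1/|G|) sum_C |C| * chi_rho(C) * conj(chi(C)) with |G| = 8 for each irreducible chi in the table:
  <chi_rho, chi_1> = (1/8)[1*(6)*conj(1) + 1*(2)*conj(1) + 2*(0)*conj(1) + 2*(4)*conj(1) + 2*(0)*conj(1)]
      = (1/8)[(6) + (2) + (0) + (8) + (0)] = 16/8 = 2
  <chi_rho, chi_2> = (1/8)[1*(6)*conj(1) + 1*(2)*conj(1) + 2*(0)*conj(1) + 2*(4)*conj(-1) + 2*(0)*conj(-1)]
      = (1/8)[(6) + (2) + (0) + (-8) + (0)] = 0/8 = 0
  <chi_rho, chi_3> = (1/8)[1*(6)*conj(1) + 1*(2)*conj(1) + 2*(0)*conj(-1) + 2*(4)*conj(1) + 2*(0)*conj(-1)]
      = (1/8)[(6) + (2) + (0) + (8) + (0)] = 16/8 = 2
  <chi_rho, chi_4> = (1/8)[1*(6)*conj(1) + 1*(2)*conj(1) + 2*(0)*conj(-1) + 2*(4)*conj(-1) + 2*(0)*conj(1)]
      = (1/8)[(6) + (2) + (0) + (-8) + (0)] = 0/8 = 0
  <chi_rho, chi_5> = (1/8)[1*(6)*conj(2) + 1*(2)*conj(-2) + 2*(0)*conj(0) + 2*(4)*conj(0) + 2*(0)*conj(0)]
      = (1/8)[(12) + (-4) + (0) + (0) + (0)] = 8/8 = 1
Dimension check: dim(rho) = sum (mult * dim) = 2*1 + 0*1 + 2*1 + 0*1 + 1*2 = 6 = chi_rho(e) = 6.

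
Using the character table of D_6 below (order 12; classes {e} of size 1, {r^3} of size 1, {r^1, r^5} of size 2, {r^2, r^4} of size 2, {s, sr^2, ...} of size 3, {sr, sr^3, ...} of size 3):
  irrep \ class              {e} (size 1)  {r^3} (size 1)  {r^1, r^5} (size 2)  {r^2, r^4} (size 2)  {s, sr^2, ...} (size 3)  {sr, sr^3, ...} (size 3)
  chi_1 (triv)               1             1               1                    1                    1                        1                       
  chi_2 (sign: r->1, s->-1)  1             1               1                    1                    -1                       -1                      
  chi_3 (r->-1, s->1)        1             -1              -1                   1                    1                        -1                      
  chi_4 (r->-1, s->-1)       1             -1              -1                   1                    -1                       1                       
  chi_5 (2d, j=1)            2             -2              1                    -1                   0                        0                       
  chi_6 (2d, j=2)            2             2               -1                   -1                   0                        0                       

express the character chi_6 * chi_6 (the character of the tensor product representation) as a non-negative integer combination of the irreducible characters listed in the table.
chi_6 tensor chi_6 = chi_1 + chi_2 + chi_6 (all other irreducibles have multiplicity 0).

Why: The character of a tensor product is the pointwise product (chi_6 * chi_6)(C) = chi_6(C) * chi_6(C):
  {e}: (2)*(2), {r^3}: (2)*(2), {r^1, r^5}: (-1)*(-1), {r^2, r^4}: (-1)*(-1), {s, sr^2, ...}: (0)*(0), {sr, sr^3, ...}: (0)*(0)
so (chi_6 * chi_6) takes values
  {e} -> 4, {r^3} -> 4, {r^1, r^5} -> 1, {r^2, r^4} -> 1, {s, sr^2, ...} -> 0, {sr, sr^3, ...} -> 0.
Now take the inner product of this character with each irreducible chi from the table, <chi_6*chi_6, chi> = (1/12) sum_C |C| (chi_6*chi_6)(C) conj(chi(C)):
  <chi_6*chi_6, chi_1> = (1/12)[1*(4)*conj(1) + 1*(4)*conj(1) + 2*(1)*conj(1) + 2*(1)*conj(1) + 3*(0)*conj(1) + 3*(0)*conj(1)]
      = (1/12)[(4) + (4) + (2) + (2) + (0) + (0)] = 12/12 = 1
  <chi_6*chi_6, chi_2> = (1/12)[1*(4)*conj(1) + 1*(4)*conj(1) + 2*(1)*conj(1) + 2*(1)*conj(1) + 3*(0)*conj(-1) + 3*(0)*conj(-1)]
      = (1/12)[(4) + (4) + (2) + (2) + (0) + (0)] = 12/12 = 1
  <chi_6*chi_6, chi_3> = (1/12)[1*(4)*conj(1) + 1*(4)*conj(-1) + 2*(1)*conj(-1) + 2*(1)*conj(1) + 3*(0)*conj(1) + 3*(0)*conj(-1)]
      = (1/12)[(4) + (-4) + (-2) + (2) + (0) + (0)] = 0/12 = 0
  <chi_6*chi_6, chi_4> = (1/12)[1*(4)*conj(1) + 1*(4)*conj(-1) + 2*(1)*conj(-1) + 2*(1)*conj(1) + 3*(0)*conj(-1) + 3*(0)*conj(1)]
      = (1/12)[(4) + (-4) + (-2) + (2) + (0) + (0)] = 0/12 = 0
  <chi_6*chi_6, chi_5> = (1/12)[1*(4)*conj(2) + 1*(4)*conj(-2) + 2*(1)*conj(1) + 2*(1)*conj(-1) + 3*(0)*conj(0) + 3*(0)*conj(0)]
      = (1/12)[(8) + (-8) + (2) + (-2) + (0) + (0)] = 0/12 = 0
  <chi_6*chi_6, chi_6> = (1/12)[1*(4)*conj(2) + 1*(4)*conj(2) + 2*(1)*conj(-1) + 2*(1)*conj(-1) + 3*(0)*conj(0) + 3*(0)*conj(0)]
      = (1/12)[(8) + (8) + (-2) + (-2) + (0) + (0)] = 12/12 = 1
Hence the multiplicities are chi_1: 1, chi_2: 1, chi_6: 1. Dimension check: dim(chi_6)*dim(chi_6) = 2*2 = 4 and sum (mult * dim) = 1*1 + 1*1 + 1*2 = 4.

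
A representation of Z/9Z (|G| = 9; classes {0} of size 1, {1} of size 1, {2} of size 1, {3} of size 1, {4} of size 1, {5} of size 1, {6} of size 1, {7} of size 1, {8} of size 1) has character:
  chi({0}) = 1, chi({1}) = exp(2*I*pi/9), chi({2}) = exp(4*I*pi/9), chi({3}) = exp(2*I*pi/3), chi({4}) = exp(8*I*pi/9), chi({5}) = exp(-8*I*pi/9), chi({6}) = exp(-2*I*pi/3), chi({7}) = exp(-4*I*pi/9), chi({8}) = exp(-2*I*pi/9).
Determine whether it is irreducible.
Irreducible: <chi, chi> = 1.

Justification: <chi, chi> = (1/|G|) sum_C |C| * |chi(C)|^2 = (1/9)[1*|1|^2 + 1*|exp(2*I*pi/9)|^2 + 1*|exp(4*I*pi/9)|^2 + 1*|exp(2*I*pi/3)|^2 + 1*|exp(8*I*pi/9)|^2 + 1*|exp(-8*I*pi/9)|^2 + 1*|exp(-2*I*pi/3)|^2 + 1*|exp(-4*I*pi/9)|^2 + 1*|exp(-2*I*pi/9)|^2]
  = (1/9)[(1) + (1) + (1) + (1) + (1) + (1) + (1) + (1) + (1)] = 9/9 = 1.
(Exp terms are combined using exp(i*s)*conj(exp(i*t)) = exp(i*(s-t)), and sums of them are collapsed using the identity that for every m > 1 the m distinct m-th roots of unity sum to 0, e.g. 1 + exp(2*I*pi/3) + exp(-2*I*pi/3) = 0.)
A character is irreducible iff <chi, chi> = 1, so this representation is irreducible.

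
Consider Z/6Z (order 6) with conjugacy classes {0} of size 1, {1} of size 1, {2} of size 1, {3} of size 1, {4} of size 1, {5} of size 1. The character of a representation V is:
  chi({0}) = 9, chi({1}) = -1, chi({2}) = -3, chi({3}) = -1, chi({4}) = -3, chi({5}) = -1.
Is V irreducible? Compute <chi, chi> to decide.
Not irreducible (reducible): <chi, chi> = 17 > 1.

Argument: <chi, chi> = (1/|G|) sum_C |C| * |chi(C)|^2 = (1/6)[1*|9|^2 + 1*|-1|^2 + 1*|-3|^2 + 1*|-1|^2 + 1*|-3|^2 + 1*|-1|^2]
  = (1/6)[(81) + (1) + (9) + (1) + (9) + (1)] = 102/6 = 17.
(Exp terms are combined using exp(i*s)*conj(exp(i*t)) = exp(i*(s-t)), and sums of them are collapsed using the identity that for every m > 1 the m distinct m-th roots of unity sum to 0, e.g. 1 + exp(2*I*pi/3) + exp(-2*I*pi/3) = 0.)
A character is irreducible iff <chi, chi> = 1, so this representation is reducible.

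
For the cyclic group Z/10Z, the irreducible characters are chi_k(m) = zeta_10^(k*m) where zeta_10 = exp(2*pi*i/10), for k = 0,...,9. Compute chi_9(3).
chi_9(3) = zeta_10^27 = exp(-3*I*pi/5)

Working: chi_9(3) = zeta_10^(9*3) = zeta_10^27. Since zeta_10^10 = 1, this equals zeta_10^7 = exp(2*pi*i*7/10) = exp(-3*I*pi/5).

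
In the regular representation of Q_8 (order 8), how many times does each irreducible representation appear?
Each irreducible V_i of dimension d_i appears with multiplicity d_i, i.e. rho_reg = (direct sum over all irreducibles V_i) d_i V_i. The irreducible dimensions for Q_8 are 1, 1, 1, 1, 2: 4 irreducibles of dimension 1, each with multiplicity 1; 1 irreducible of dimension 2, with multiplicity 2. Total dimension 4*1*1 + 1*2*2 = 8 = |G|.

Why: General theorem: in the regular representation of a finite group G, each irreducible appears with multiplicity equal to its dimension. Check: dim(rho_reg) = sum d_i^2 = 1 + 1 + 1 + 1 + 4 = 8 = |G|.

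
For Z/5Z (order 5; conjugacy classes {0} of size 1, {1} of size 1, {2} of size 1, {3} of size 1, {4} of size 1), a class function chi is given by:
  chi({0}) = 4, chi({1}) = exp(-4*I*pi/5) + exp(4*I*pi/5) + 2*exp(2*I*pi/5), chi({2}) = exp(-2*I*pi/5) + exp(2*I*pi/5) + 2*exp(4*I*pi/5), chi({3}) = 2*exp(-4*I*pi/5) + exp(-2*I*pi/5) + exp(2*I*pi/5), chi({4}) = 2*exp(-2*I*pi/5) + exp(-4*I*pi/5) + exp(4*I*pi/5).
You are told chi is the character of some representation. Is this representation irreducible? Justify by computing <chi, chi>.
Not irreducible (reducible): <chi, chi> = 6 > 1.

Derivation: <chi, chi> = (1/|G|) sum_C |C| * |chi(C)|^2 = (1/5)[1*|4|^2 + 1*|exp(-4*I*pi/5) + exp(4*I*pi/5) + 2*exp(2*I*pi/5)|^2 + 1*|exp(-2*I*pi/5) + exp(2*I*pi/5) + 2*exp(4*I*pi/5)|^2 + 1*|2*exp(-4*I*pi/5) + exp(-2*I*pi/5) + exp(2*I*pi/5)|^2 + 1*|2*exp(-2*I*pi/5) + exp(-4*I*pi/5) + exp(4*I*pi/5)|^2]
  = (1/5)[(16) + (6 + 3*exp(-2*I*pi/5) + 2*exp(-4*I*pi/5) + 2*exp(4*I*pi/5) + 3*exp(2*I*pi/5)) + (6 + 2*exp(-2*I*pi/5) + 3*exp(-4*I*pi/5) + 3*exp(4*I*pi/5) + 2*exp(2*I*pi/5)) + (6 + 2*exp(-2*I*pi/5) + 3*exp(-4*I*pi/5) + 3*exp(4*I*pi/5) + 2*exp(2*I*pi/5)) + (6 + 3*exp(-2*I*pi/5) + 2*exp(-4*I*pi/5) + 2*exp(4*I*pi/5) + 3*exp(2*I*pi/5))] = 30/5 = 6.
(Exp terms are combined using exp(i*s)*conj(exp(i*t)) = exp(i*(s-t)), and sums of them are collapsed using the identity that for every m > 1 the m distinct m-th roots of unity sum to 0, e.g. 1 + exp(2*I*pi/3) + exp(-2*I*pi/3) = 0.)
A character is irreducible iff <chi, chi> = 1, so this representation is reducible.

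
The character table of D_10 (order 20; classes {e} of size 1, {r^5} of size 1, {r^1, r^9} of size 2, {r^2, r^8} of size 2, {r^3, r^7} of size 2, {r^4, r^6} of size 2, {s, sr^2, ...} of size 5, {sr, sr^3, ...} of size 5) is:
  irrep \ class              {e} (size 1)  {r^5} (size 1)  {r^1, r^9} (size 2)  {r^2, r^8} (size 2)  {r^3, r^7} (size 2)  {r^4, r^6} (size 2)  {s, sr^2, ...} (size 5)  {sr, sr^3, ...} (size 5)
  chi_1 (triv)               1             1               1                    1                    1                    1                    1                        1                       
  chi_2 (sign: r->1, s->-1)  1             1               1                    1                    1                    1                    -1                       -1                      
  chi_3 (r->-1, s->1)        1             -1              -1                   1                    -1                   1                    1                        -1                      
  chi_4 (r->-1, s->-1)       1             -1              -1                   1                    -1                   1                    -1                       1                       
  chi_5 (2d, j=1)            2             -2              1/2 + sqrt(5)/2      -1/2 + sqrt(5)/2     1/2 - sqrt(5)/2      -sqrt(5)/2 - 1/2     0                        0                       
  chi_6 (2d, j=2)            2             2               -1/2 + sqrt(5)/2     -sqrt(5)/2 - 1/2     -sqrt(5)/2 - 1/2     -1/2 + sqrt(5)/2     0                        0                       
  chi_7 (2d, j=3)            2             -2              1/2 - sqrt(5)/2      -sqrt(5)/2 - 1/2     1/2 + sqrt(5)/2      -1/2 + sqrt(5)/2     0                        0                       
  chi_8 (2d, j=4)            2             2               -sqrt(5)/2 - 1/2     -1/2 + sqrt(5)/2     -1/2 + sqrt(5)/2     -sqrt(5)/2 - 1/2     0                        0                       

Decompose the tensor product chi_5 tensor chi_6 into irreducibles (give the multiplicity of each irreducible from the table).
chi_5 tensor chi_6 = chi_5 + chi_7 (all other irreducibles have multiplicity 0).

Justification: The character of a tensor product is the pointwise product (chi_5 * chi_6)(C) = chi_5(C) * chi_6(C):
  {e}: (2)*(2), {r^5}: (-2)*(2), {r^1, r^9}: (1/2 + sqrt(5)/2)*(-1/2 + sqrt(5)/2), {r^2, r^8}: (-1/2 + sqrt(5)/2)*(-sqrt(5)/2 - 1/2), {r^3, r^7}: (1/2 - sqrt(5)/2)*(-sqrt(5)/2 - 1/2), {r^4, r^6}: (-sqrt(5)/2 - 1/2)*(-1/2 + sqrt(5)/2), {s, sr^2, ...}: (0)*(0), {sr, sr^3, ...}: (0)*(0)
so (chi_5 * chi_6) takes values
  {e} -> 4, {r^5} -> -4, {r^1, r^9} -> 1, {r^2, r^8} -> -1, {r^3, r^7} -> 1, {r^4, r^6} -> -1, {s, sr^2, ...} -> 0, {sr, sr^3, ...} -> 0.
Now take the inner product of this character with each irreducible chi from the table, <chi_5*chi_6, chi> = (1/20) sum_C |C| (chi_5*chi_6)(C) conj(chi(C)):
  <chi_5*chi_6, chi_1> = (1/20)[1*(4)*conj(1) + 1*(-4)*conj(1) + 2*(1)*conj(1) + 2*(-1)*conj(1) + 2*(1)*conj(1) + 2*(-1)*conj(1) + 5*(0)*conj(1) + 5*(0)*conj(1)]
      = (1/20)[(4) + (-4) + (2) + (-2) + (2) + (-2) + (0) + (0)] = 0/20 = 0
  <chi_5*chi_6, chi_2> = (1/20)[1*(4)*conj(1) + 1*(-4)*conj(1) + 2*(1)*conj(1) + 2*(-1)*conj(1) + 2*(1)*conj(1) + 2*(-1)*conj(1) + 5*(0)*conj(-1) + 5*(0)*conj(-1)]
      = (1/20)[(4) + (-4) + (2) + (-2) + (2) + (-2) + (0) + (0)] = 0/20 = 0
  <chi_5*chi_6, chi_3> = (1/20)[1*(4)*conj(1) + 1*(-4)*conj(-1) + 2*(1)*conj(-1) + 2*(-1)*conj(1) + 2*(1)*conj(-1) + 2*(-1)*conj(1) + 5*(0)*conj(1) + 5*(0)*conj(-1)]
      = (1/20)[(4) + (4) + (-2) + (-2) + (-2) + (-2) + (0) + (0)] = 0/20 = 0
  <chi_5*chi_6, chi_4> = (1/20)[1*(4)*conj(1) + 1*(-4)*conj(-1) + 2*(1)*conj(-1) + 2*(-1)*conj(1) + 2*(1)*conj(-1) + 2*(-1)*conj(1) + 5*(0)*conj(-1) + 5*(0)*conj(1)]
      = (1/20)[(4) + (4) + (-2) + (-2) + (-2) + (-2) + (0) + (0)] = 0/20 = 0
  <chi_5*chi_6, chi_5> = (1/20)[1*(4)*conj(2) + 1*(-4)*conj(-2) + 2*(1)*conj(1/2 + sqrt(5)/2) + 2*(-1)*conj(-1/2 + sqrt(5)/2) + 2*(1)*conj(1/2 - sqrt(5)/2) + 2*(-1)*conj(-sqrt(5)/2 - 1/2) + 5*(0)*conj(0) + 5*(0)*conj(0)]
      = (1/20)[(8) + (8) + (1 + sqrt(5)) + (1 - sqrt(5)) + (1 - sqrt(5)) + (1 + sqrt(5)) + (0) + (0)] = 20/20 = 1
  <chi_5*chi_6, chi_6> = (1/20)[1*(4)*conj(2) + 1*(-4)*conj(2) + 2*(1)*conj(-1/2 + sqrt(5)/2) + 2*(-1)*conj(-sqrt(5)/2 - 1/2) + 2*(1)*conj(-sqrt(5)/2 - 1/2) + 2*(-1)*conj(-1/2 + sqrt(5)/2) + 5*(0)*conj(0) + 5*(0)*conj(0)]
      = (1/20)[(8) + (-8) + (-1 + sqrt(5)) + (1 + sqrt(5)) + (-sqrt(5) - 1) + (1 - sqrt(5)) + (0) + (0)] = 0/20 = 0
  <chi_5*chi_6, chi_7> = (1/20)[1*(4)*conj(2) + 1*(-4)*conj(-2) + 2*(1)*conj(1/2 - sqrt(5)/2) + 2*(-1)*conj(-sqrt(5)/2 - 1/2) + 2*(1)*conj(1/2 + sqrt(5)/2) + 2*(-1)*conj(-1/2 + sqrt(5)/2) + 5*(0)*conj(0) + 5*(0)*conj(0)]
      = (1/20)[(8) + (8) + (1 - sqrt(5)) + (1 + sqrt(5)) + (1 + sqrt(5)) + (1 - sqrt(5)) + (0) + (0)] = 20/20 = 1
  <chi_5*chi_6, chi_8> = (1/20)[1*(4)*conj(2) + 1*(-4)*conj(2) + 2*(1)*conj(-sqrt(5)/2 - 1/2) + 2*(-1)*conj(-1/2 + sqrt(5)/2) + 2*(1)*conj(-1/2 + sqrt(5)/2) + 2*(-1)*conj(-sqrt(5)/2 - 1/2) + 5*(0)*conj(0) + 5*(0)*conj(0)]
      = (1/20)[(8) + (-8) + (-sqrt(5) - 1) + (1 - sqrt(5)) + (-1 + sqrt(5)) + (1 + sqrt(5)) + (0) + (0)] = 0/20 = 0
Hence the multiplicities are chi_5: 1, chi_7: 1. Dimension check: dim(chi_5)*dim(chi_6) = 2*2 = 4 and sum (mult * dim) = 1*2 + 1*2 = 4.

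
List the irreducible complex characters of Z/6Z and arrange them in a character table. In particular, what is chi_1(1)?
Character table of Z/6Z (irreps indexed chi_0,...,chi_5 with chi_k(m) = zeta_6^(k*m), zeta_6 = exp(2*pi*i/6)):
  irrep \ class  {0} (size 1)  {1} (size 1)    {2} (size 1)    {3} (size 1)  {4} (size 1)    {5} (size 1)  
  chi_0          1             1               1               1             1               1             
  chi_1          1             exp(I*pi/3)     exp(2*I*pi/3)   -1            exp(-2*I*pi/3)  exp(-I*pi/3)  
  chi_2          1             exp(2*I*pi/3)   exp(-2*I*pi/3)  1             exp(2*I*pi/3)   exp(-2*I*pi/3)
  chi_3          1             -1              1               -1            1               -1            
  chi_4          1             exp(-2*I*pi/3)  exp(2*I*pi/3)   1             exp(-2*I*pi/3)  exp(2*I*pi/3) 
  chi_5          1             exp(-I*pi/3)    exp(-2*I*pi/3)  -1            exp(2*I*pi/3)   exp(I*pi/3)   

Spot check: chi_1(1) = zeta_6^(1*1) = zeta_6^1 = exp(I*pi/3).

Solution. Z/6Z is abelian, so all 6 irreducible complex representations are 1-dimensional. They are given by chi_k(m) = zeta_6^(k*m) for k = 0,...,5. Row orthogonality: sum_m chi_k(m) conj(chi_l(m)) = 6 * [k = l].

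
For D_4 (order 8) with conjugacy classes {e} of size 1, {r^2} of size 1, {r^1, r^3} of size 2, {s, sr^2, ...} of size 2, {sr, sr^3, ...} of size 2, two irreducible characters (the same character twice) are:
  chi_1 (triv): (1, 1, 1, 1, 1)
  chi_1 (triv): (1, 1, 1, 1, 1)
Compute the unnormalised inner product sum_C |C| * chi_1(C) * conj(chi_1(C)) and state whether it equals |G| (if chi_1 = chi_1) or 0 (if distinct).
Sum = 8 = |G| = 8; so <chi_1, chi_1> = 1 (norm-1 confirms irreducibility).

Derivation: Compute term by term over conjugacy classes (|C| * chi_1(C) * conj(chi_1(C))):
  1*(1)*conj(1) + 1*(1)*conj(1) + 2*(1)*conj(1) + 2*(1)*conj(1) + 2*(1)*conj(1)
  = (1) + (1) + (2) + (2) + (2)
  = 8.
Dividing by |G| = 8 gives 8/8 = 1, matching the row-orthogonality relation <chi_1, chi_1> = [chi_1 = chi_1].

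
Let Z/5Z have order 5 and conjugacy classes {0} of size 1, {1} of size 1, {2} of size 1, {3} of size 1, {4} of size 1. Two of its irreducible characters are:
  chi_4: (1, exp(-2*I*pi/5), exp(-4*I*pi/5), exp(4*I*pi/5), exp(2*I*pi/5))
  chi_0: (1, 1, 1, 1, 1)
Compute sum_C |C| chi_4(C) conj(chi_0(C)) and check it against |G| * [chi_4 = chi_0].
Sum = 0; so <chi_4, chi_0> = 0 (distinct irreducibles are orthogonal).

Derivation: Compute term by term over conjugacy classes (|C| * chi_4(C) * conj(chi_0(C))):
  1*(1)*conj(1) + 1*(exp(-2*I*pi/5))*conj(1) + 1*(exp(-4*I*pi/5))*conj(1) + 1*(exp(4*I*pi/5))*conj(1) + 1*(exp(2*I*pi/5))*conj(1)
  = (1) + (exp(-2*I*pi/5)) + (exp(-4*I*pi/5)) + (exp(4*I*pi/5)) + (exp(2*I*pi/5))
  = 0.
(Exp terms are combined using exp(i*s)*conj(exp(i*t)) = exp(i*(s-t)), and sums of them are collapsed using the identity that for every m > 1 the m distinct m-th roots of unity sum to 0, e.g. 1 + exp(2*I*pi/3) + exp(-2*I*pi/3) = 0.)
Dividing by |G| = 5 gives 0/5 = 0, matching the row-orthogonality relation <chi_4, chi_0> = [chi_4 = chi_0].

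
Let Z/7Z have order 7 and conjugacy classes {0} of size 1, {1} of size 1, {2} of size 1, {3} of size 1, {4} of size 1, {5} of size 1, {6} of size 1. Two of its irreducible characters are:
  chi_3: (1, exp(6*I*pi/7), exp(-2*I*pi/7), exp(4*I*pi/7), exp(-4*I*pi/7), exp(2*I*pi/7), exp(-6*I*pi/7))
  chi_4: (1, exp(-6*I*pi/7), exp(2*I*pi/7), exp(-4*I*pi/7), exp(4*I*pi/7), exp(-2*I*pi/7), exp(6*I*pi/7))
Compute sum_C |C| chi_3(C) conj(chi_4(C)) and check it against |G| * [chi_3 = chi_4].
Sum = 0; so <chi_3, chi_4> = 0 (distinct irreducibles are orthogonal).

Explanation: Compute term by term over conjugacy classes (|C| * chi_3(C) * conj(chi_4(C))):
  1*(1)*conj(1) + 1*(exp(6*I*pi/7))*conj(exp(-6*I*pi/7)) + 1*(exp(-2*I*pi/7))*conj(exp(2*I*pi/7)) + 1*(exp(4*I*pi/7))*conj(exp(-4*I*pi/7)) + 1*(exp(-4*I*pi/7))*conj(exp(4*I*pi/7)) + 1*(exp(2*I*pi/7))*conj(exp(-2*I*pi/7)) + 1*(exp(-6*I*pi/7))*conj(exp(6*I*pi/7))
  = (1) + (exp(-2*I*pi/7)) + (exp(-4*I*pi/7)) + (exp(-6*I*pi/7)) + (exp(6*I*pi/7)) + (exp(4*I*pi/7)) + (exp(2*I*pi/7))
  = 0.
(Exp terms are combined using exp(i*s)*conj(exp(i*t)) = exp(i*(s-t)), and sums of them are collapsed using the identity that for every m > 1 the m distinct m-th roots of unity sum to 0, e.g. 1 + exp(2*I*pi/3) + exp(-2*I*pi/3) = 0.)
Dividing by |G| = 7 gives 0/7 = 0, matching the row-orthogonality relation <chi_3, chi_4> = [chi_3 = chi_4].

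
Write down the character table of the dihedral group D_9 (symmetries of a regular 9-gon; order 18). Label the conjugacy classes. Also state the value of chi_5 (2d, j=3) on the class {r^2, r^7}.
Conjugacy classes: {e} of size 1, {r^1, r^8} of size 2, {r^2, r^7} of size 2, {r^3, r^6} of size 2, {r^4, r^5} of size 2, {s, sr, ..., sr^8} of size 9.
Character table:
  irrep \ class              {e} (size 1)  {r^1, r^8} (size 2)  {r^2, r^7} (size 2)  {r^3, r^6} (size 2)  {r^4, r^5} (size 2)  {s, sr, ..., sr^8} (size 9)
  chi_1 (triv)               1             1                    1                    1                    1                    1                          
  chi_2 (sign: r->1, s->-1)  1             1                    1                    1                    1                    -1                         
  chi_3 (2d, j=1)            2             2*cos(2*pi/9)        2*cos(4*pi/9)        -1                   -2*cos(pi/9)         0                          
  chi_4 (2d, j=2)            2             2*cos(4*pi/9)        -2*cos(pi/9)         -1                   2*cos(2*pi/9)        0                          
  chi_5 (2d, j=3)            2             -1                   -1                   2                    -1                   0                          
  chi_6 (2d, j=4)            2             -2*cos(pi/9)         2*cos(2*pi/9)        -1                   2*cos(4*pi/9)        0                          

Spot check: chi_5 (2d, j=3) on {r^2, r^7} = -1.

Explanation: D_9 has order 2*9 = 18 with 6 conjugacy classes, hence 6 irreducibles. Sum of squared dims 1 + 1 + 4 + 4 + 4 + 4 = 18 = |G|. Linear characters come from the abelianisation; the 2-dimensional irreps have character r^k -> 2*cos(2*pi*j*k/9), reflections -> 0.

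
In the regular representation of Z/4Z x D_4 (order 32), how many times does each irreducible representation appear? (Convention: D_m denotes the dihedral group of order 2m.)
Each irreducible V_i of dimension d_i appears with multiplicity d_i, i.e. rho_reg = (direct sum over all irreducibles V_i) d_i V_i. The irreducible dimensions for Z/4Z x D_4 are 1, 1, 1, 1, 1, 1, 1, 1, 1, 1, 1, 1, 1, 1, 1, 1, 2, 2, 2, 2: 16 irreducibles of dimension 1, each with multiplicity 1; 4 irreducibles of dimension 2, each with multiplicity 2. Total dimension 16*1*1 + 4*2*2 = 32 = |G|.

General theorem: in the regular representation of a finite group G, each irreducible appears with multiplicity equal to its dimension. Check: dim(rho_reg) = sum d_i^2 = 1 + 1 + 1 + 1 + 1 + 1 + 1 + 1 + 1 + 1 + 1 + 1 + 1 + 1 + 1 + 1 + 4 + 4 + 4 + 4 = 32 = |G|.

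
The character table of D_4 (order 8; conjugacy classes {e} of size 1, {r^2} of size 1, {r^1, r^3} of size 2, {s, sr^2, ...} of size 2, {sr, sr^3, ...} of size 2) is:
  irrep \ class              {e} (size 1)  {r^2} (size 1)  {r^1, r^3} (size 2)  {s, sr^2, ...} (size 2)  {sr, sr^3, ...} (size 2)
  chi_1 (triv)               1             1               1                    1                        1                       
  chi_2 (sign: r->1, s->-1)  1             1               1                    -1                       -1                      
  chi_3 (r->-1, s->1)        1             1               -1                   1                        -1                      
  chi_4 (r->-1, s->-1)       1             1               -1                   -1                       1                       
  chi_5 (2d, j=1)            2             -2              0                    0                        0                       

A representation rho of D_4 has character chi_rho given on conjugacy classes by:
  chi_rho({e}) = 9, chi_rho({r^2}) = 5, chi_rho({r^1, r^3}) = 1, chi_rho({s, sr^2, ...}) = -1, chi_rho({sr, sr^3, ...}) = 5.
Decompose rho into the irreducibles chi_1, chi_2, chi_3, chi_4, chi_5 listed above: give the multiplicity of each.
Multiplicities: chi_1: 3, chi_2: 1, chi_3: 0, chi_4: 3, chi_5: 1.

Details: Use <chi_rho, chi> = (1/|G|) sum_C |C| * chi_rho(C) * conj(chi(C)) with |G| = 8 for each irreducible chi in the table:
  <chi_rho, chi_1> = (1/8)[1*(9)*conj(1) + 1*(5)*conj(1) + 2*(1)*conj(1) + 2*(-1)*conj(1) + 2*(5)*conj(1)]
      = (1/8)[(9) + (5) + (2) + (-2) + (10)] = 24/8 = 3
  <chi_rho, chi_2> = (1/8)[1*(9)*conj(1) + 1*(5)*conj(1) + 2*(1)*conj(1) + 2*(-1)*conj(-1) + 2*(5)*conj(-1)]
      = (1/8)[(9) + (5) + (2) + (2) + (-10)] = 8/8 = 1
  <chi_rho, chi_3> = (1/8)[1*(9)*conj(1) + 1*(5)*conj(1) + 2*(1)*conj(-1) + 2*(-1)*conj(1) + 2*(5)*conj(-1)]
      = (1/8)[(9) + (5) + (-2) + (-2) + (-10)] = 0/8 = 0
  <chi_rho, chi_4> = (1/8)[1*(9)*conj(1) + 1*(5)*conj(1) + 2*(1)*conj(-1) + 2*(-1)*conj(-1) + 2*(5)*conj(1)]
      = (1/8)[(9) + (5) + (-2) + (2) + (10)] = 24/8 = 3
  <chi_rho, chi_5> = (1/8)[1*(9)*conj(2) + 1*(5)*conj(-2) + 2*(1)*conj(0) + 2*(-1)*conj(0) + 2*(5)*conj(0)]
      = (1/8)[(18) + (-10) + (0) + (0) + (0)] = 8/8 = 1
Dimension check: dim(rho) = sum (mult * dim) = 3*1 + 1*1 + 0*1 + 3*1 + 1*2 = 9 = chi_rho(e) = 9.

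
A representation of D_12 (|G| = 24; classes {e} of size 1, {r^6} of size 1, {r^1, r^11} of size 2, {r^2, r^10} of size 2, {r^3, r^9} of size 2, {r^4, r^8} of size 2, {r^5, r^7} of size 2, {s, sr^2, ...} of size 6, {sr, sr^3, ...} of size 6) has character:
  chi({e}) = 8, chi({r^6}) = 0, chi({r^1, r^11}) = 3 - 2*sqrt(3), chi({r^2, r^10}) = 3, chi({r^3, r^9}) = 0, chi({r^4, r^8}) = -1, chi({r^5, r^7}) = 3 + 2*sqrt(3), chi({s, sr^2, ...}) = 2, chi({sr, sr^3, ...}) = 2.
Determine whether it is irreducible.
Not irreducible (reducible): <chi, chi> = 9 > 1.

Justification: <chi, chi> = (1/|G|) sum_C |C| * |chi(C)|^2 = (1/24)[1*|8|^2 + 1*|0|^2 + 2*|3 - 2*sqrt(3)|^2 + 2*|3|^2 + 2*|0|^2 + 2*|-1|^2 + 2*|3 + 2*sqrt(3)|^2 + 6*|2|^2 + 6*|2|^2]
  = (1/24)[(64) + (0) + (42 - 24*sqrt(3)) + (18) + (0) + (2) + (24*sqrt(3) + 42) + (24) + (24)] = 216/24 = 9.
A character is irreducible iff <chi, chi> = 1, so this representation is reducible.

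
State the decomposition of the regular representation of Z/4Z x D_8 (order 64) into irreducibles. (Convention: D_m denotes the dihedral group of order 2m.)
Each irreducible V_i of dimension d_i appears with multiplicity d_i, i.e. rho_reg = (direct sum over all irreducibles V_i) d_i V_i. The irreducible dimensions for Z/4Z x D_8 are 1, 1, 1, 1, 1, 1, 1, 1, 1, 1, 1, 1, 1, 1, 1, 1, 2, 2, 2, 2, 2, 2, 2, 2, 2, 2, 2, 2: 16 irreducibles of dimension 1, each with multiplicity 1; 12 irreducibles of dimension 2, each with multiplicity 2. Total dimension 16*1*1 + 12*2*2 = 64 = |G|.

Solution. General theorem: in the regular representation of a finite group G, each irreducible appears with multiplicity equal to its dimension. Check: dim(rho_reg) = sum d_i^2 = 1 + 1 + 1 + 1 + 1 + 1 + 1 + 1 + 1 + 1 + 1 + 1 + 1 + 1 + 1 + 1 + 4 + 4 + 4 + 4 + 4 + 4 + 4 + 4 + 4 + 4 + 4 + 4 = 64 = |G|.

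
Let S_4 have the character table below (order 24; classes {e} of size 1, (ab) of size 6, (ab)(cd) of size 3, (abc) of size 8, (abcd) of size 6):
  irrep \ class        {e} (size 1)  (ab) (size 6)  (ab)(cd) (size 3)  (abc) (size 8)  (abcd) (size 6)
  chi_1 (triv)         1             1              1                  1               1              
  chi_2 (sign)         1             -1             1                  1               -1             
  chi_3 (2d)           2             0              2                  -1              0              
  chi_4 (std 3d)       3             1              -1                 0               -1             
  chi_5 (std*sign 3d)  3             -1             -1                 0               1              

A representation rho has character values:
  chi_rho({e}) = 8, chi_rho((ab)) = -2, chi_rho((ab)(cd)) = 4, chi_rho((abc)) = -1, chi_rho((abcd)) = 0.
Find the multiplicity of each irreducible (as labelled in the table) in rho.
Multiplicities: chi_1: 0, chi_2: 1, chi_3: 2, chi_4: 0, chi_5: 1.

Solution. Use <chi_rho, chi> = (1/|G|) sum_C |C| * chi_rho(C) * conj(chi(C)) with |G| = 24 for each irreducible chi in the table:
  <chi_rho, chi_1> = (1/24)[1*(8)*conj(1) + 6*(-2)*conj(1) + 3*(4)*conj(1) + 8*(-1)*conj(1) + 6*(0)*conj(1)]
      = (1/24)[(8) + (-12) + (12) + (-8) + (0)] = 0/24 = 0
  <chi_rho, chi_2> = (1/24)[1*(8)*conj(1) + 6*(-2)*conj(-1) + 3*(4)*conj(1) + 8*(-1)*conj(1) + 6*(0)*conj(-1)]
      = (1/24)[(8) + (12) + (12) + (-8) + (0)] = 24/24 = 1
  <chi_rho, chi_3> = (1/24)[1*(8)*conj(2) + 6*(-2)*conj(0) + 3*(4)*conj(2) + 8*(-1)*conj(-1) + 6*(0)*conj(0)]
      = (1/24)[(16) + (0) + (24) + (8) + (0)] = 48/24 = 2
  <chi_rho, chi_4> = (1/24)[1*(8)*conj(3) + 6*(-2)*conj(1) + 3*(4)*conj(-1) + 8*(-1)*conj(0) + 6*(0)*conj(-1)]
      = (1/24)[(24) + (-12) + (-12) + (0) + (0)] = 0/24 = 0
  <chi_rho, chi_5> = (1/24)[1*(8)*conj(3) + 6*(-2)*conj(-1) + 3*(4)*conj(-1) + 8*(-1)*conj(0) + 6*(0)*conj(1)]
      = (1/24)[(24) + (12) + (-12) + (0) + (0)] = 24/24 = 1
Dimension check: dim(rho) = sum (mult * dim) = 0*1 + 1*1 + 2*2 + 0*3 + 1*3 = 8 = chi_rho(e) = 8.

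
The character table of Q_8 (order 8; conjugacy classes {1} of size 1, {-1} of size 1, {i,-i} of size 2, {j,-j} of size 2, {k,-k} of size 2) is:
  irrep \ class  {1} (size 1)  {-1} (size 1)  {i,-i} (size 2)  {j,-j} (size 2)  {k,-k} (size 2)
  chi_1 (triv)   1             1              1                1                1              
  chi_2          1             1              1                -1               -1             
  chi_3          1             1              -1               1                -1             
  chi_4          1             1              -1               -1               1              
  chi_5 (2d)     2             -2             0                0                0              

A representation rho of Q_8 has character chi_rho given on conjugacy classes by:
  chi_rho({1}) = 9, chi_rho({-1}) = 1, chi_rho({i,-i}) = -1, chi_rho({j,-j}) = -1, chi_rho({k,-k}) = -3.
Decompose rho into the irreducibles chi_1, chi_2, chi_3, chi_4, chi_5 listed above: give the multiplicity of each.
Multiplicities: chi_1: 0, chi_2: 2, chi_3: 2, chi_4: 1, chi_5: 2.

Use <chi_rho, chi> = (1/|G|) sum_C |C| * chi_rho(C) * conj(chi(C)) with |G| = 8 for each irreducible chi in the table:
  <chi_rho, chi_1> = (1/8)[1*(9)*conj(1) + 1*(1)*conj(1) + 2*(-1)*conj(1) + 2*(-1)*conj(1) + 2*(-3)*conj(1)]
      = (1/8)[(9) + (1) + (-2) + (-2) + (-6)] = 0/8 = 0
  <chi_rho, chi_2> = (1/8)[1*(9)*conj(1) + 1*(1)*conj(1) + 2*(-1)*conj(1) + 2*(-1)*conj(-1) + 2*(-3)*conj(-1)]
      = (1/8)[(9) + (1) + (-2) + (2) + (6)] = 16/8 = 2
  <chi_rho, chi_3> = (1/8)[1*(9)*conj(1) + 1*(1)*conj(1) + 2*(-1)*conj(-1) + 2*(-1)*conj(1) + 2*(-3)*conj(-1)]
      = (1/8)[(9) + (1) + (2) + (-2) + (6)] = 16/8 = 2
  <chi_rho, chi_4> = (1/8)[1*(9)*conj(1) + 1*(1)*conj(1) + 2*(-1)*conj(-1) + 2*(-1)*conj(-1) + 2*(-3)*conj(1)]
      = (1/8)[(9) + (1) + (2) + (2) + (-6)] = 8/8 = 1
  <chi_rho, chi_5> = (1/8)[1*(9)*conj(2) + 1*(1)*conj(-2) + 2*(-1)*conj(0) + 2*(-1)*conj(0) + 2*(-3)*conj(0)]
      = (1/8)[(18) + (-2) + (0) + (0) + (0)] = 16/8 = 2
Dimension check: dim(rho) = sum (mult * dim) = 0*1 + 2*1 + 2*1 + 1*1 + 2*2 = 9 = chi_rho(e) = 9.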